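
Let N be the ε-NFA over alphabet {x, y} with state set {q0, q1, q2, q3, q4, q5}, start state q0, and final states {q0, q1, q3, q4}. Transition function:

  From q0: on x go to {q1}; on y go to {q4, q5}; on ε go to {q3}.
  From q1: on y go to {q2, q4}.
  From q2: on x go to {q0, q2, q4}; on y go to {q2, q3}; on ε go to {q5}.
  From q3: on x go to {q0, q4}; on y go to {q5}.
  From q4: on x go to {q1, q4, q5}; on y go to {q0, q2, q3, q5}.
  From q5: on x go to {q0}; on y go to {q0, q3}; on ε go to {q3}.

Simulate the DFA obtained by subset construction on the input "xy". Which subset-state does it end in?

{q0, q2, q3, q4, q5}

Start: {q0, q3}.
δ(q0,x) = {q1}; δ(q3,x) = {q0, q4}.
Union: {q0, q1, q4}.
ε-closure gives {q0, q1, q3, q4}.
After x: {q0, q1, q3, q4}.
δ(q0,y) = {q4, q5}; δ(q1,y) = {q2, q4}; δ(q3,y) = {q5}; δ(q4,y) = {q0, q2, q3, q5}.
Union: {q0, q2, q3, q4, q5}.
After y: {q0, q2, q3, q4, q5}.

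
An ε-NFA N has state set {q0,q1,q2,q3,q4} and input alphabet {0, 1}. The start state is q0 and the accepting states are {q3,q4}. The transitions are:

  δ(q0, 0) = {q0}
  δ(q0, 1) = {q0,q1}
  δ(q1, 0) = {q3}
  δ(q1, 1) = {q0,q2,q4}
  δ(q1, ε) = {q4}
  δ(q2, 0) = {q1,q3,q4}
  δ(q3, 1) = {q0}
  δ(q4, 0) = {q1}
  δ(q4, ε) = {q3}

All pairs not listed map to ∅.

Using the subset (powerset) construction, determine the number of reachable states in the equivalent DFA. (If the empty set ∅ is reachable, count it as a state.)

Start state of the DFA: {q0} (ε-closure of the NFA start).
{q0} --0--> {q0}  [seen]
{q0} --1--> {q0,q1,q3,q4}  [new]
{q0,q1,q3,q4} --0--> {q0,q1,q3,q4}  [seen]
{q0,q1,q3,q4} --1--> {q0,q1,q2,q3,q4}  [new]
{q0,q1,q2,q3,q4} --0--> {q0,q1,q3,q4}  [seen]
{q0,q1,q2,q3,q4} --1--> {q0,q1,q2,q3,q4}  [seen]
Reachable DFA states: {q0}, {q0,q1,q3,q4}, {q0,q1,q2,q3,q4}.

3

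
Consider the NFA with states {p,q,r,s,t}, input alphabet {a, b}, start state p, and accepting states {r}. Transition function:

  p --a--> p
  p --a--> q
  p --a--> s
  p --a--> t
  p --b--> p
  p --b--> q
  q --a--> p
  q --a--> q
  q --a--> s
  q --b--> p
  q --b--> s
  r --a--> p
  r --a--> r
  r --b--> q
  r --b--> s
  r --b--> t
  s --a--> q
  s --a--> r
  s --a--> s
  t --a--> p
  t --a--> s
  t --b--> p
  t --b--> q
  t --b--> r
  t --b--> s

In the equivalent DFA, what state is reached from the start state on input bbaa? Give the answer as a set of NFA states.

{p,q,r,s,t}

Start: {p}.
δ(p,b) = {p,q}.
Union: {p,q}.
After b: {p,q}.
δ(p,b) = {p,q}; δ(q,b) = {p,s}.
Union: {p,q,s}.
After b: {p,q,s}.
δ(p,a) = {p,q,s,t}; δ(q,a) = {p,q,s}; δ(s,a) = {q,r,s}.
Union: {p,q,r,s,t}.
After a: {p,q,r,s,t}.
δ(p,a) = {p,q,s,t}; δ(q,a) = {p,q,s}; δ(r,a) = {p,r}; δ(s,a) = {q,r,s}; δ(t,a) = {p,s}.
Union: {p,q,r,s,t}.
After a: {p,q,r,s,t}.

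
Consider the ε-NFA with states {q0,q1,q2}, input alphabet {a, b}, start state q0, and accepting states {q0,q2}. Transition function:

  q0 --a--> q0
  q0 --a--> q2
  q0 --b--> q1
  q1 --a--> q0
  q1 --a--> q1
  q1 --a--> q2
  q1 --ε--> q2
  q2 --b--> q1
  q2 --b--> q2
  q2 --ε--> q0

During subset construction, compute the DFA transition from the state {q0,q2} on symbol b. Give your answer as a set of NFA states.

{q0,q1,q2}

δ(q0,b) = {q1}; δ(q2,b) = {q1,q2}.
Union: {q1,q2}.
ε-closure gives {q0,q1,q2}.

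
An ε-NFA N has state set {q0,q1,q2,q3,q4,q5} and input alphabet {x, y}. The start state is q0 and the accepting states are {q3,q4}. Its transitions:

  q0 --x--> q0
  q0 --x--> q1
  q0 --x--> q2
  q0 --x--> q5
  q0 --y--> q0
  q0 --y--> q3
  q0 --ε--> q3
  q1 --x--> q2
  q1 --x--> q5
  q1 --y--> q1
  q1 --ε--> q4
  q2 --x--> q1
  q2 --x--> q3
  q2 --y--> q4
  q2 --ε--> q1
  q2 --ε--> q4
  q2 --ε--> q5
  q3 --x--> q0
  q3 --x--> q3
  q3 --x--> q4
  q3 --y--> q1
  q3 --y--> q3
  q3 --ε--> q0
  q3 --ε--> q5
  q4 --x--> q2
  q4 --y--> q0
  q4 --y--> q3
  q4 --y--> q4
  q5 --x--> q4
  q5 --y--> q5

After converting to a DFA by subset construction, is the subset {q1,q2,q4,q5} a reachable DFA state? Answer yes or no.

Start state of the DFA: {q0,q3,q5} (ε-closure of the NFA start).
{q0,q3,q5} --x--> {q0,q1,q2,q3,q4,q5}  [new]
{q0,q3,q5} --y--> {q0,q1,q3,q4,q5}  [new]
{q0,q1,q2,q3,q4,q5} --x--> {q0,q1,q2,q3,q4,q5}  [seen]
{q0,q1,q2,q3,q4,q5} --y--> {q0,q1,q3,q4,q5}  [seen]
{q0,q1,q3,q4,q5} --x--> {q0,q1,q2,q3,q4,q5}  [seen]
{q0,q1,q3,q4,q5} --y--> {q0,q1,q3,q4,q5}  [seen]
Reachable DFA states: {q0,q3,q5}, {q0,q1,q2,q3,q4,q5}, {q0,q1,q3,q4,q5}.
{q1,q2,q4,q5} is not among them.

no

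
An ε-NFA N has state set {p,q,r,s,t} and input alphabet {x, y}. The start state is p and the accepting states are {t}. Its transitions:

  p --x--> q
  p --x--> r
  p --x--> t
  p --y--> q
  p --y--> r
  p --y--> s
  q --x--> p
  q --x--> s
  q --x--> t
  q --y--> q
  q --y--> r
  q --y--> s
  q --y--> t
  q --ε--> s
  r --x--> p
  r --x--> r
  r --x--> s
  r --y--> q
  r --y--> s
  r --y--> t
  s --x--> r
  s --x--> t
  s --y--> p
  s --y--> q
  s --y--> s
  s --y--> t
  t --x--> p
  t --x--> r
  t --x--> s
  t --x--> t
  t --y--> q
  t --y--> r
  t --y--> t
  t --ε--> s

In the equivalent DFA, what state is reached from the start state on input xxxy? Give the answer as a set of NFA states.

Start: {p}.
δ(p,x) = {q,r,t}.
Union: {q,r,t}.
ε-closure gives {q,r,s,t}.
After x: {q,r,s,t}.
δ(q,x) = {p,s,t}; δ(r,x) = {p,r,s}; δ(s,x) = {r,t}; δ(t,x) = {p,r,s,t}.
Union: {p,r,s,t}.
After x: {p,r,s,t}.
δ(p,x) = {q,r,t}; δ(r,x) = {p,r,s}; δ(s,x) = {r,t}; δ(t,x) = {p,r,s,t}.
Union: {p,q,r,s,t}.
After x: {p,q,r,s,t}.
δ(p,y) = {q,r,s}; δ(q,y) = {q,r,s,t}; δ(r,y) = {q,s,t}; δ(s,y) = {p,q,s,t}; δ(t,y) = {q,r,t}.
Union: {p,q,r,s,t}.
After y: {p,q,r,s,t}.

{p,q,r,s,t}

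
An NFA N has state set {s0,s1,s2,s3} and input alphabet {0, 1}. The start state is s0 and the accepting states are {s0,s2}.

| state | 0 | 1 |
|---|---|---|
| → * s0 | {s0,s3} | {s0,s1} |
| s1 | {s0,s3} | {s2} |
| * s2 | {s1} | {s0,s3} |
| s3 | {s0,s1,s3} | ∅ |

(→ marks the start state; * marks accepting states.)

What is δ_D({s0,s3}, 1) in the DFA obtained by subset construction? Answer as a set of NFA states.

δ(s0,1) = {s0,s1}; δ(s3,1) = ∅.
Union: {s0,s1}.

{s0,s1}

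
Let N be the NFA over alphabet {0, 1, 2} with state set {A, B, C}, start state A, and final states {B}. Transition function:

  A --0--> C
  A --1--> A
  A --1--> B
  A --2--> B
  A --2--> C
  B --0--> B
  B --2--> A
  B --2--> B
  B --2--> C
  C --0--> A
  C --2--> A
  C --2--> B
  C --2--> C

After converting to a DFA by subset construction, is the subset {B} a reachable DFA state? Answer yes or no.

Start state of the DFA: {A}.
{A} --0--> {C}  [new]
{A} --1--> {A, B}  [new]
{A} --2--> {B, C}  [new]
{C} --0--> {A}  [seen]
{C} --1--> ∅  [new]
{C} --2--> {A, B, C}  [new]
{A, B} --0--> {B, C}  [seen]
{A, B} --1--> {A, B}  [seen]
{A, B} --2--> {A, B, C}  [seen]
{B, C} --0--> {A, B}  [seen]
{B, C} --1--> ∅  [seen]
{B, C} --2--> {A, B, C}  [seen]
∅ --0--> ∅  [seen]
∅ --1--> ∅  [seen]
∅ --2--> ∅  [seen]
{A, B, C} --0--> {A, B, C}  [seen]
{A, B, C} --1--> {A, B}  [seen]
{A, B, C} --2--> {A, B, C}  [seen]
Reachable DFA states: {A}, {C}, {A, B}, {B, C}, ∅, {A, B, C}.
{B} is not among them.

no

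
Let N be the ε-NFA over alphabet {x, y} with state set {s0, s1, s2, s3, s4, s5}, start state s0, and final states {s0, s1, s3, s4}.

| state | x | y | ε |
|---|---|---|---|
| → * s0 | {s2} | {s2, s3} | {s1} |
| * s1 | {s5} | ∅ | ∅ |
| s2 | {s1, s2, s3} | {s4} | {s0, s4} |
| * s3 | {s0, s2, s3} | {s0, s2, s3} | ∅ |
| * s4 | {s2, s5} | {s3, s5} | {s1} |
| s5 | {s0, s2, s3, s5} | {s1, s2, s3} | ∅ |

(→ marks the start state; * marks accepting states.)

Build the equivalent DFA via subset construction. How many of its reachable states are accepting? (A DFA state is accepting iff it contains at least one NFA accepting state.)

4

Start state of the DFA: {s0, s1} (ε-closure of the NFA start).
{s0, s1} --x--> {s0, s1, s2, s4, s5}  [new]
{s0, s1} --y--> {s0, s1, s2, s3, s4}  [new]
{s0, s1, s2, s4, s5} --x--> {s0, s1, s2, s3, s4, s5}  [new]
{s0, s1, s2, s4, s5} --y--> {s0, s1, s2, s3, s4, s5}  [seen]
{s0, s1, s2, s3, s4} --x--> {s0, s1, s2, s3, s4, s5}  [seen]
{s0, s1, s2, s3, s4} --y--> {s0, s1, s2, s3, s4, s5}  [seen]
{s0, s1, s2, s3, s4, s5} --x--> {s0, s1, s2, s3, s4, s5}  [seen]
{s0, s1, s2, s3, s4, s5} --y--> {s0, s1, s2, s3, s4, s5}  [seen]
Reachable DFA states: {s0, s1}, {s0, s1, s2, s4, s5}, {s0, s1, s2, s3, s4}, {s0, s1, s2, s3, s4, s5}.
Accepting DFA states (contain an NFA accepting state): {s0, s1}, {s0, s1, s2, s4, s5}, {s0, s1, s2, s3, s4}, {s0, s1, s2, s3, s4, s5}.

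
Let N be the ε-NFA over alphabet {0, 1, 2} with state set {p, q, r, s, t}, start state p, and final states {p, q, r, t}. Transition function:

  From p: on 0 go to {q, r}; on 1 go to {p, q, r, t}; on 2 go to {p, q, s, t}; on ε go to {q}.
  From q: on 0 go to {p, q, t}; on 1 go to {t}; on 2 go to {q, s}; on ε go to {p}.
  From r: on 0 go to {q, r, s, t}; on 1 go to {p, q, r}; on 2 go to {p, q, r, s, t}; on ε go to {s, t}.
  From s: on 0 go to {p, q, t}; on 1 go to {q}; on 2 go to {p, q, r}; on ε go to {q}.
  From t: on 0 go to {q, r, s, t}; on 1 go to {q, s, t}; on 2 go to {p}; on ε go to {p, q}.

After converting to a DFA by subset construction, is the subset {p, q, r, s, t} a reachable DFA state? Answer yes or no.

yes

Start state of the DFA: {p, q} (ε-closure of the NFA start).
{p, q} --0--> {p, q, r, s, t}  [new]
{p, q} --1--> {p, q, r, s, t}  [seen]
{p, q} --2--> {p, q, s, t}  [new]
{p, q, r, s, t} --0--> {p, q, r, s, t}  [seen]
{p, q, r, s, t} --1--> {p, q, r, s, t}  [seen]
{p, q, r, s, t} --2--> {p, q, r, s, t}  [seen]
{p, q, s, t} --0--> {p, q, r, s, t}  [seen]
{p, q, s, t} --1--> {p, q, r, s, t}  [seen]
{p, q, s, t} --2--> {p, q, r, s, t}  [seen]
Reachable DFA states: {p, q}, {p, q, r, s, t}, {p, q, s, t}.
{p, q, r, s, t} is among them.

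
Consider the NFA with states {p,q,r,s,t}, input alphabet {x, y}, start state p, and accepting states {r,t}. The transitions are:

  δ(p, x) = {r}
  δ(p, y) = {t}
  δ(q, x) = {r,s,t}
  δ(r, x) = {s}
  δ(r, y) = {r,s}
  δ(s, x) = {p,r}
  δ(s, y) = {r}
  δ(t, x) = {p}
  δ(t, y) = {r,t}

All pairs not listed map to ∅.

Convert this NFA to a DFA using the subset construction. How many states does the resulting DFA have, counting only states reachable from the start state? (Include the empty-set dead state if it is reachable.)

10

Start state of the DFA: {p}.
{p} --x--> {r}  [new]
{p} --y--> {t}  [new]
{r} --x--> {s}  [new]
{r} --y--> {r,s}  [new]
{t} --x--> {p}  [seen]
{t} --y--> {r,t}  [new]
{s} --x--> {p,r}  [new]
{s} --y--> {r}  [seen]
{r,s} --x--> {p,r,s}  [new]
{r,s} --y--> {r,s}  [seen]
{r,t} --x--> {p,s}  [new]
{r,t} --y--> {r,s,t}  [new]
{p,r} --x--> {r,s}  [seen]
{p,r} --y--> {r,s,t}  [seen]
{p,r,s} --x--> {p,r,s}  [seen]
{p,r,s} --y--> {r,s,t}  [seen]
{p,s} --x--> {p,r}  [seen]
{p,s} --y--> {r,t}  [seen]
{r,s,t} --x--> {p,r,s}  [seen]
{r,s,t} --y--> {r,s,t}  [seen]
Reachable DFA states: {p}, {r}, {t}, {s}, {r,s}, {r,t}, {p,r}, {p,r,s}, {p,s}, {r,s,t}.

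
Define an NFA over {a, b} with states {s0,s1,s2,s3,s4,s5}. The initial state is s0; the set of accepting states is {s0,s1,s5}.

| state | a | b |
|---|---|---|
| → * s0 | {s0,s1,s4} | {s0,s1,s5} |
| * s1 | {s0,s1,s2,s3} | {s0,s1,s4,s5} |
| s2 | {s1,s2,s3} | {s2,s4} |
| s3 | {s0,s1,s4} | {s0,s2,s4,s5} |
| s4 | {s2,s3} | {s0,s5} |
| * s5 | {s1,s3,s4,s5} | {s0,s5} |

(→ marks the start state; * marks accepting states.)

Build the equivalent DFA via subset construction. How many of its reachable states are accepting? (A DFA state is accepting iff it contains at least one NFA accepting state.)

7

Start state of the DFA: {s0}.
{s0} --a--> {s0,s1,s4}  [new]
{s0} --b--> {s0,s1,s5}  [new]
{s0,s1,s4} --a--> {s0,s1,s2,s3,s4}  [new]
{s0,s1,s4} --b--> {s0,s1,s4,s5}  [new]
{s0,s1,s5} --a--> {s0,s1,s2,s3,s4,s5}  [new]
{s0,s1,s5} --b--> {s0,s1,s4,s5}  [seen]
{s0,s1,s2,s3,s4} --a--> {s0,s1,s2,s3,s4}  [seen]
{s0,s1,s2,s3,s4} --b--> {s0,s1,s2,s4,s5}  [new]
{s0,s1,s4,s5} --a--> {s0,s1,s2,s3,s4,s5}  [seen]
{s0,s1,s4,s5} --b--> {s0,s1,s4,s5}  [seen]
{s0,s1,s2,s3,s4,s5} --a--> {s0,s1,s2,s3,s4,s5}  [seen]
{s0,s1,s2,s3,s4,s5} --b--> {s0,s1,s2,s4,s5}  [seen]
{s0,s1,s2,s4,s5} --a--> {s0,s1,s2,s3,s4,s5}  [seen]
{s0,s1,s2,s4,s5} --b--> {s0,s1,s2,s4,s5}  [seen]
Reachable DFA states: {s0}, {s0,s1,s4}, {s0,s1,s5}, {s0,s1,s2,s3,s4}, {s0,s1,s4,s5}, {s0,s1,s2,s3,s4,s5}, {s0,s1,s2,s4,s5}.
Accepting DFA states (contain an NFA accepting state): {s0}, {s0,s1,s4}, {s0,s1,s5}, {s0,s1,s2,s3,s4}, {s0,s1,s4,s5}, {s0,s1,s2,s3,s4,s5}, {s0,s1,s2,s4,s5}.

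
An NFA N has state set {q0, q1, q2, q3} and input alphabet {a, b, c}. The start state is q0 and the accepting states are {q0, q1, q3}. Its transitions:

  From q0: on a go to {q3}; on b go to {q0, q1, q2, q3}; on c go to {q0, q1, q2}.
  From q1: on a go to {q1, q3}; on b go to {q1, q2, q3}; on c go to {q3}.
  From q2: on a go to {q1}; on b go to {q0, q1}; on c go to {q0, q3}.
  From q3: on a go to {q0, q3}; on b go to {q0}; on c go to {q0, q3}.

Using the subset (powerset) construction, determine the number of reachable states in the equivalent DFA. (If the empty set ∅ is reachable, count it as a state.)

Start state of the DFA: {q0}.
{q0} --a--> {q3}  [new]
{q0} --b--> {q0, q1, q2, q3}  [new]
{q0} --c--> {q0, q1, q2}  [new]
{q3} --a--> {q0, q3}  [new]
{q3} --b--> {q0}  [seen]
{q3} --c--> {q0, q3}  [seen]
{q0, q1, q2, q3} --a--> {q0, q1, q3}  [new]
{q0, q1, q2, q3} --b--> {q0, q1, q2, q3}  [seen]
{q0, q1, q2, q3} --c--> {q0, q1, q2, q3}  [seen]
{q0, q1, q2} --a--> {q1, q3}  [new]
{q0, q1, q2} --b--> {q0, q1, q2, q3}  [seen]
{q0, q1, q2} --c--> {q0, q1, q2, q3}  [seen]
{q0, q3} --a--> {q0, q3}  [seen]
{q0, q3} --b--> {q0, q1, q2, q3}  [seen]
{q0, q3} --c--> {q0, q1, q2, q3}  [seen]
{q0, q1, q3} --a--> {q0, q1, q3}  [seen]
{q0, q1, q3} --b--> {q0, q1, q2, q3}  [seen]
{q0, q1, q3} --c--> {q0, q1, q2, q3}  [seen]
{q1, q3} --a--> {q0, q1, q3}  [seen]
{q1, q3} --b--> {q0, q1, q2, q3}  [seen]
{q1, q3} --c--> {q0, q3}  [seen]
Reachable DFA states: {q0}, {q3}, {q0, q1, q2, q3}, {q0, q1, q2}, {q0, q3}, {q0, q1, q3}, {q1, q3}.

7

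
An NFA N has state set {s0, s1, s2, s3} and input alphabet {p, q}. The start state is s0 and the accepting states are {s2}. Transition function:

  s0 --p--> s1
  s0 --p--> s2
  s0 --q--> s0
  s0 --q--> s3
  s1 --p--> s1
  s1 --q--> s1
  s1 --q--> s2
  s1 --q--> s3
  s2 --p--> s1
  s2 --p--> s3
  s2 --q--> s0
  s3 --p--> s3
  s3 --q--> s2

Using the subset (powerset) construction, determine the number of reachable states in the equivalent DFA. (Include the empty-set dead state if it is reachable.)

7

Start state of the DFA: {s0}.
{s0} --p--> {s1, s2}  [new]
{s0} --q--> {s0, s3}  [new]
{s1, s2} --p--> {s1, s3}  [new]
{s1, s2} --q--> {s0, s1, s2, s3}  [new]
{s0, s3} --p--> {s1, s2, s3}  [new]
{s0, s3} --q--> {s0, s2, s3}  [new]
{s1, s3} --p--> {s1, s3}  [seen]
{s1, s3} --q--> {s1, s2, s3}  [seen]
{s0, s1, s2, s3} --p--> {s1, s2, s3}  [seen]
{s0, s1, s2, s3} --q--> {s0, s1, s2, s3}  [seen]
{s1, s2, s3} --p--> {s1, s3}  [seen]
{s1, s2, s3} --q--> {s0, s1, s2, s3}  [seen]
{s0, s2, s3} --p--> {s1, s2, s3}  [seen]
{s0, s2, s3} --q--> {s0, s2, s3}  [seen]
Reachable DFA states: {s0}, {s1, s2}, {s0, s3}, {s1, s3}, {s0, s1, s2, s3}, {s1, s2, s3}, {s0, s2, s3}.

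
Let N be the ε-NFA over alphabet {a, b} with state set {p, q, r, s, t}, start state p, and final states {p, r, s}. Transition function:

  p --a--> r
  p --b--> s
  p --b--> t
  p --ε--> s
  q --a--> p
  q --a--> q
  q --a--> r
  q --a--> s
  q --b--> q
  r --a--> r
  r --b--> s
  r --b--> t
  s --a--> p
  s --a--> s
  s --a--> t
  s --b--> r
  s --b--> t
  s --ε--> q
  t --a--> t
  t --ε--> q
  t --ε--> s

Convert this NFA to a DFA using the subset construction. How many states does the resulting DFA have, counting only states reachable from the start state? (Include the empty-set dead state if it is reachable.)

Start state of the DFA: {p, q, s} (ε-closure of the NFA start).
{p, q, s} --a--> {p, q, r, s, t}  [new]
{p, q, s} --b--> {q, r, s, t}  [new]
{p, q, r, s, t} --a--> {p, q, r, s, t}  [seen]
{p, q, r, s, t} --b--> {q, r, s, t}  [seen]
{q, r, s, t} --a--> {p, q, r, s, t}  [seen]
{q, r, s, t} --b--> {q, r, s, t}  [seen]
Reachable DFA states: {p, q, s}, {p, q, r, s, t}, {q, r, s, t}.

3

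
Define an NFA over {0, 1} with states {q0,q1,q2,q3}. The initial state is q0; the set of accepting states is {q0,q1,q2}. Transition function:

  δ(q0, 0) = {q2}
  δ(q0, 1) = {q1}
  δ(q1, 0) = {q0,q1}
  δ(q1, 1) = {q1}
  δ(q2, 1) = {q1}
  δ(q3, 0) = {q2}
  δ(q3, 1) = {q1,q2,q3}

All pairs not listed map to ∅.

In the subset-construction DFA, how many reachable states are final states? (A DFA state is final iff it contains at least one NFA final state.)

Start state of the DFA: {q0}.
{q0} --0--> {q2}  [new]
{q0} --1--> {q1}  [new]
{q2} --0--> ∅  [new]
{q2} --1--> {q1}  [seen]
{q1} --0--> {q0,q1}  [new]
{q1} --1--> {q1}  [seen]
∅ --0--> ∅  [seen]
∅ --1--> ∅  [seen]
{q0,q1} --0--> {q0,q1,q2}  [new]
{q0,q1} --1--> {q1}  [seen]
{q0,q1,q2} --0--> {q0,q1,q2}  [seen]
{q0,q1,q2} --1--> {q1}  [seen]
Reachable DFA states: {q0}, {q2}, {q1}, ∅, {q0,q1}, {q0,q1,q2}.
Accepting DFA states (contain an NFA accepting state): {q0}, {q2}, {q1}, {q0,q1}, {q0,q1,q2}.

5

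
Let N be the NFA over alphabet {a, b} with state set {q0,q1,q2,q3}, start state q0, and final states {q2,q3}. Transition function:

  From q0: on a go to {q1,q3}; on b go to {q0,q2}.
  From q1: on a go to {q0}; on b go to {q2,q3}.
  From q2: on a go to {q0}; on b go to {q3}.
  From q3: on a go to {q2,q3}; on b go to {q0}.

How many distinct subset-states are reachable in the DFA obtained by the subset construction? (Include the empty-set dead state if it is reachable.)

6

Start state of the DFA: {q0}.
{q0} --a--> {q1,q3}  [new]
{q0} --b--> {q0,q2}  [new]
{q1,q3} --a--> {q0,q2,q3}  [new]
{q1,q3} --b--> {q0,q2,q3}  [seen]
{q0,q2} --a--> {q0,q1,q3}  [new]
{q0,q2} --b--> {q0,q2,q3}  [seen]
{q0,q2,q3} --a--> {q0,q1,q2,q3}  [new]
{q0,q2,q3} --b--> {q0,q2,q3}  [seen]
{q0,q1,q3} --a--> {q0,q1,q2,q3}  [seen]
{q0,q1,q3} --b--> {q0,q2,q3}  [seen]
{q0,q1,q2,q3} --a--> {q0,q1,q2,q3}  [seen]
{q0,q1,q2,q3} --b--> {q0,q2,q3}  [seen]
Reachable DFA states: {q0}, {q1,q3}, {q0,q2}, {q0,q2,q3}, {q0,q1,q3}, {q0,q1,q2,q3}.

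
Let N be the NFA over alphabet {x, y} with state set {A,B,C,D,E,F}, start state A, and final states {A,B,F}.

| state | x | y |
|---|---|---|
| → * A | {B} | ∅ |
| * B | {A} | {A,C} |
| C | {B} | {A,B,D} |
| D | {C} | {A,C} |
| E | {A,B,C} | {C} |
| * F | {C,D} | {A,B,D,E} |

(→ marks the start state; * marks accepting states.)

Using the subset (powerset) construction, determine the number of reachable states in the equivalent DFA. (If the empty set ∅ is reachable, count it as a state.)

8

Start state of the DFA: {A}.
{A} --x--> {B}  [new]
{A} --y--> ∅  [new]
{B} --x--> {A}  [seen]
{B} --y--> {A,C}  [new]
∅ --x--> ∅  [seen]
∅ --y--> ∅  [seen]
{A,C} --x--> {B}  [seen]
{A,C} --y--> {A,B,D}  [new]
{A,B,D} --x--> {A,B,C}  [new]
{A,B,D} --y--> {A,C}  [seen]
{A,B,C} --x--> {A,B}  [new]
{A,B,C} --y--> {A,B,C,D}  [new]
{A,B} --x--> {A,B}  [seen]
{A,B} --y--> {A,C}  [seen]
{A,B,C,D} --x--> {A,B,C}  [seen]
{A,B,C,D} --y--> {A,B,C,D}  [seen]
Reachable DFA states: {A}, {B}, ∅, {A,C}, {A,B,D}, {A,B,C}, {A,B}, {A,B,C,D}.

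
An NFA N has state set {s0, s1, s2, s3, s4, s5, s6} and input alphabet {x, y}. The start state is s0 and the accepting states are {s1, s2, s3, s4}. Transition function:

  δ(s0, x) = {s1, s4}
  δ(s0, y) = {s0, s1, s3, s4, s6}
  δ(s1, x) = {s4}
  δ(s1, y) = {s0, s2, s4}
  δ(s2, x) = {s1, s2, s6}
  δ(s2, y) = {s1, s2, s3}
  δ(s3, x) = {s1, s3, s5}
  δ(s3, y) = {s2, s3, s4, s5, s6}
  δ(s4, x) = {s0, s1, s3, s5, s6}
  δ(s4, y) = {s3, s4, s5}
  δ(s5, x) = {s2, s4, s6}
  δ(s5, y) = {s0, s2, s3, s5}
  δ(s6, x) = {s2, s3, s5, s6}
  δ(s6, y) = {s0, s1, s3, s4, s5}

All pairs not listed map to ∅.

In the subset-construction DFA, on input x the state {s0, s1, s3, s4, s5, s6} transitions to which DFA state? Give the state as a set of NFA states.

{s0, s1, s2, s3, s4, s5, s6}

δ(s0,x) = {s1, s4}; δ(s1,x) = {s4}; δ(s3,x) = {s1, s3, s5}; δ(s4,x) = {s0, s1, s3, s5, s6}; δ(s5,x) = {s2, s4, s6}; δ(s6,x) = {s2, s3, s5, s6}.
Union: {s0, s1, s2, s3, s4, s5, s6}.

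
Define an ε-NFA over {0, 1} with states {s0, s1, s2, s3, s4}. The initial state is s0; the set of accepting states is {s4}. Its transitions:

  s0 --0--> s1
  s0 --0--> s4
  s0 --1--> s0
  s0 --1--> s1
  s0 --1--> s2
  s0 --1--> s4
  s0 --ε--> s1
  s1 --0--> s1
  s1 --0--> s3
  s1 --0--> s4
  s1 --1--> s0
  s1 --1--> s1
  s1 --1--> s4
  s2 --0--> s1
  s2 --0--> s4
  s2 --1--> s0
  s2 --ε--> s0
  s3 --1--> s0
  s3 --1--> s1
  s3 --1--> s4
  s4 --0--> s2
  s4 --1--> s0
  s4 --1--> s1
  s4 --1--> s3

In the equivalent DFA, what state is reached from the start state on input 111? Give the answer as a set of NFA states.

Start: {s0, s1}.
δ(s0,1) = {s0, s1, s2, s4}; δ(s1,1) = {s0, s1, s4}.
Union: {s0, s1, s2, s4}.
After 1: {s0, s1, s2, s4}.
δ(s0,1) = {s0, s1, s2, s4}; δ(s1,1) = {s0, s1, s4}; δ(s2,1) = {s0}; δ(s4,1) = {s0, s1, s3}.
Union: {s0, s1, s2, s3, s4}.
After 1: {s0, s1, s2, s3, s4}.
δ(s0,1) = {s0, s1, s2, s4}; δ(s1,1) = {s0, s1, s4}; δ(s2,1) = {s0}; δ(s3,1) = {s0, s1, s4}; δ(s4,1) = {s0, s1, s3}.
Union: {s0, s1, s2, s3, s4}.
After 1: {s0, s1, s2, s3, s4}.

{s0, s1, s2, s3, s4}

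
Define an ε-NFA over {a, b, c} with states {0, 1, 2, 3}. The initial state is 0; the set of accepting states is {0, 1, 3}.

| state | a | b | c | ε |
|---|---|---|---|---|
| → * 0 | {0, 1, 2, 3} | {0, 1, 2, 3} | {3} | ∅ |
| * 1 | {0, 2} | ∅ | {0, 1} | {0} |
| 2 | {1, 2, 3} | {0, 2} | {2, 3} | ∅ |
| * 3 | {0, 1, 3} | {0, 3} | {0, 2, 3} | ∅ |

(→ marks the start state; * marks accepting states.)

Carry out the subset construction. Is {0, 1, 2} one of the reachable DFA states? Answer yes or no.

no

Start state of the DFA: {0} (ε-closure of the NFA start).
{0} --a--> {0, 1, 2, 3}  [new]
{0} --b--> {0, 1, 2, 3}  [seen]
{0} --c--> {3}  [new]
{0, 1, 2, 3} --a--> {0, 1, 2, 3}  [seen]
{0, 1, 2, 3} --b--> {0, 1, 2, 3}  [seen]
{0, 1, 2, 3} --c--> {0, 1, 2, 3}  [seen]
{3} --a--> {0, 1, 3}  [new]
{3} --b--> {0, 3}  [new]
{3} --c--> {0, 2, 3}  [new]
{0, 1, 3} --a--> {0, 1, 2, 3}  [seen]
{0, 1, 3} --b--> {0, 1, 2, 3}  [seen]
{0, 1, 3} --c--> {0, 1, 2, 3}  [seen]
{0, 3} --a--> {0, 1, 2, 3}  [seen]
{0, 3} --b--> {0, 1, 2, 3}  [seen]
{0, 3} --c--> {0, 2, 3}  [seen]
{0, 2, 3} --a--> {0, 1, 2, 3}  [seen]
{0, 2, 3} --b--> {0, 1, 2, 3}  [seen]
{0, 2, 3} --c--> {0, 2, 3}  [seen]
Reachable DFA states: {0}, {0, 1, 2, 3}, {3}, {0, 1, 3}, {0, 3}, {0, 2, 3}.
{0, 1, 2} is not among them.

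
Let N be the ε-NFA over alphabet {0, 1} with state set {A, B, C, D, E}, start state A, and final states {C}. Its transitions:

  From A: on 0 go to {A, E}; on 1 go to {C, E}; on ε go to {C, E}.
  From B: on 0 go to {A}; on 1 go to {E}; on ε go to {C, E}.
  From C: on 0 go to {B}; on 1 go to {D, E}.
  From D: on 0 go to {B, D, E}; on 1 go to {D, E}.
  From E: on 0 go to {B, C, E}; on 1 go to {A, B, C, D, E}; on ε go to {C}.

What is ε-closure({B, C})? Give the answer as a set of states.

{B, C, E}

Begin with {B, C}.
B →ε {C, E}; add E.
ε-closure = {B, C, E}.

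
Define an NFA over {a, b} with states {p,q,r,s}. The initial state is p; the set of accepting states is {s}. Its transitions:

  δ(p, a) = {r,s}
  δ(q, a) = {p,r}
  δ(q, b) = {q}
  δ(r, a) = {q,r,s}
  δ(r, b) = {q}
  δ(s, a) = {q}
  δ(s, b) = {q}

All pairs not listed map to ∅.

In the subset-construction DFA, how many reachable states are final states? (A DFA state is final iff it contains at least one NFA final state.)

Start state of the DFA: {p}.
{p} --a--> {r,s}  [new]
{p} --b--> ∅  [new]
{r,s} --a--> {q,r,s}  [new]
{r,s} --b--> {q}  [new]
∅ --a--> ∅  [seen]
∅ --b--> ∅  [seen]
{q,r,s} --a--> {p,q,r,s}  [new]
{q,r,s} --b--> {q}  [seen]
{q} --a--> {p,r}  [new]
{q} --b--> {q}  [seen]
{p,q,r,s} --a--> {p,q,r,s}  [seen]
{p,q,r,s} --b--> {q}  [seen]
{p,r} --a--> {q,r,s}  [seen]
{p,r} --b--> {q}  [seen]
Reachable DFA states: {p}, {r,s}, ∅, {q,r,s}, {q}, {p,q,r,s}, {p,r}.
Accepting DFA states (contain an NFA accepting state): {r,s}, {q,r,s}, {p,q,r,s}.

3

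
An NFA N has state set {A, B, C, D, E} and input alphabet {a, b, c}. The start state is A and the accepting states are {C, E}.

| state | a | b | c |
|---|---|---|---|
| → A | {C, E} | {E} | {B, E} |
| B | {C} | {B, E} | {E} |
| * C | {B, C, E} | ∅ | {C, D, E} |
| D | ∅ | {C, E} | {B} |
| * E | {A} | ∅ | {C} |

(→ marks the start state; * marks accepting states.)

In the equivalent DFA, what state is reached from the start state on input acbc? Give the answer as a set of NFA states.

Start: {A}.
δ(A,a) = {C, E}.
Union: {C, E}.
After a: {C, E}.
δ(C,c) = {C, D, E}; δ(E,c) = {C}.
Union: {C, D, E}.
After c: {C, D, E}.
δ(C,b) = ∅; δ(D,b) = {C, E}; δ(E,b) = ∅.
Union: {C, E}.
After b: {C, E}.
δ(C,c) = {C, D, E}; δ(E,c) = {C}.
Union: {C, D, E}.
After c: {C, D, E}.

{C, D, E}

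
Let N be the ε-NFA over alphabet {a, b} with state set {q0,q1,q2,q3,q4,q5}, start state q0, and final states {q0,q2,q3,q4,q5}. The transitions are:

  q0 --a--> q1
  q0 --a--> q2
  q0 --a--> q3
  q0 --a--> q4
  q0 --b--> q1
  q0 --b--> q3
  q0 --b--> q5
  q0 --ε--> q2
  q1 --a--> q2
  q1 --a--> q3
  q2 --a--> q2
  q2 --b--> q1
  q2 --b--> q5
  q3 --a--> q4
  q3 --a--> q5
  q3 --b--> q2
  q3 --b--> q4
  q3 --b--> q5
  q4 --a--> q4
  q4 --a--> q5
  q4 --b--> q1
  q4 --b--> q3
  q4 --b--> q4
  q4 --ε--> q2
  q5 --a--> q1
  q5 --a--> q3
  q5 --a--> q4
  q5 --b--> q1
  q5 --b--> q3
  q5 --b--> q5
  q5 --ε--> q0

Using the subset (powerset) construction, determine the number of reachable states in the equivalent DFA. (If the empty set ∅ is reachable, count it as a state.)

Start state of the DFA: {q0,q2} (ε-closure of the NFA start).
{q0,q2} --a--> {q1,q2,q3,q4}  [new]
{q0,q2} --b--> {q0,q1,q2,q3,q5}  [new]
{q1,q2,q3,q4} --a--> {q0,q2,q3,q4,q5}  [new]
{q1,q2,q3,q4} --b--> {q0,q1,q2,q3,q4,q5}  [new]
{q0,q1,q2,q3,q5} --a--> {q0,q1,q2,q3,q4,q5}  [seen]
{q0,q1,q2,q3,q5} --b--> {q0,q1,q2,q3,q4,q5}  [seen]
{q0,q2,q3,q4,q5} --a--> {q0,q1,q2,q3,q4,q5}  [seen]
{q0,q2,q3,q4,q5} --b--> {q0,q1,q2,q3,q4,q5}  [seen]
{q0,q1,q2,q3,q4,q5} --a--> {q0,q1,q2,q3,q4,q5}  [seen]
{q0,q1,q2,q3,q4,q5} --b--> {q0,q1,q2,q3,q4,q5}  [seen]
Reachable DFA states: {q0,q2}, {q1,q2,q3,q4}, {q0,q1,q2,q3,q5}, {q0,q2,q3,q4,q5}, {q0,q1,q2,q3,q4,q5}.

5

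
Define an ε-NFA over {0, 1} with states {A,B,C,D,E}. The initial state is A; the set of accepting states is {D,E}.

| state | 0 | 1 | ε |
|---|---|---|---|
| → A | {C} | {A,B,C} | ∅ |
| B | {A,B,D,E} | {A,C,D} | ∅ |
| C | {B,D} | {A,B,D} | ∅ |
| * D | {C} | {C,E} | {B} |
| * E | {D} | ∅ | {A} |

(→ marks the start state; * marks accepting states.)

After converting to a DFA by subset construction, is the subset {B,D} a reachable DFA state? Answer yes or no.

yes

Start state of the DFA: {A} (ε-closure of the NFA start).
{A} --0--> {C}  [new]
{A} --1--> {A,B,C}  [new]
{C} --0--> {B,D}  [new]
{C} --1--> {A,B,D}  [new]
{A,B,C} --0--> {A,B,C,D,E}  [new]
{A,B,C} --1--> {A,B,C,D}  [new]
{B,D} --0--> {A,B,C,D,E}  [seen]
{B,D} --1--> {A,B,C,D,E}  [seen]
{A,B,D} --0--> {A,B,C,D,E}  [seen]
{A,B,D} --1--> {A,B,C,D,E}  [seen]
{A,B,C,D,E} --0--> {A,B,C,D,E}  [seen]
{A,B,C,D,E} --1--> {A,B,C,D,E}  [seen]
{A,B,C,D} --0--> {A,B,C,D,E}  [seen]
{A,B,C,D} --1--> {A,B,C,D,E}  [seen]
Reachable DFA states: {A}, {C}, {A,B,C}, {B,D}, {A,B,D}, {A,B,C,D,E}, {A,B,C,D}.
{B,D} is among them.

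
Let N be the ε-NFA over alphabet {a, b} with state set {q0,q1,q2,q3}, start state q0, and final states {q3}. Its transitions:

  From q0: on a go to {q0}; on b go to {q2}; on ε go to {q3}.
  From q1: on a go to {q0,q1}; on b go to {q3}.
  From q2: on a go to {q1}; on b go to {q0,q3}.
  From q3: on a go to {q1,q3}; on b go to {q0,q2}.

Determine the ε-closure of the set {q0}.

{q0,q3}

Begin with {q0}.
q0 →ε {q3}; add q3.
ε-closure = {q0,q3}.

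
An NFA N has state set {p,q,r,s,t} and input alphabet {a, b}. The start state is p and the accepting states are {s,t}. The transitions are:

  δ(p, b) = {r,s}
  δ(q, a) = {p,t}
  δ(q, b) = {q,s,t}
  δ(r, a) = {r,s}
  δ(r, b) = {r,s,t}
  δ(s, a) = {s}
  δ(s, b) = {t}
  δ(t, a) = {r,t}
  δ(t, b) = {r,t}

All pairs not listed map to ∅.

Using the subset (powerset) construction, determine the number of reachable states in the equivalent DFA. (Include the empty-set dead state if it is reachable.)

Start state of the DFA: {p}.
{p} --a--> ∅  [new]
{p} --b--> {r,s}  [new]
∅ --a--> ∅  [seen]
∅ --b--> ∅  [seen]
{r,s} --a--> {r,s}  [seen]
{r,s} --b--> {r,s,t}  [new]
{r,s,t} --a--> {r,s,t}  [seen]
{r,s,t} --b--> {r,s,t}  [seen]
Reachable DFA states: {p}, ∅, {r,s}, {r,s,t}.

4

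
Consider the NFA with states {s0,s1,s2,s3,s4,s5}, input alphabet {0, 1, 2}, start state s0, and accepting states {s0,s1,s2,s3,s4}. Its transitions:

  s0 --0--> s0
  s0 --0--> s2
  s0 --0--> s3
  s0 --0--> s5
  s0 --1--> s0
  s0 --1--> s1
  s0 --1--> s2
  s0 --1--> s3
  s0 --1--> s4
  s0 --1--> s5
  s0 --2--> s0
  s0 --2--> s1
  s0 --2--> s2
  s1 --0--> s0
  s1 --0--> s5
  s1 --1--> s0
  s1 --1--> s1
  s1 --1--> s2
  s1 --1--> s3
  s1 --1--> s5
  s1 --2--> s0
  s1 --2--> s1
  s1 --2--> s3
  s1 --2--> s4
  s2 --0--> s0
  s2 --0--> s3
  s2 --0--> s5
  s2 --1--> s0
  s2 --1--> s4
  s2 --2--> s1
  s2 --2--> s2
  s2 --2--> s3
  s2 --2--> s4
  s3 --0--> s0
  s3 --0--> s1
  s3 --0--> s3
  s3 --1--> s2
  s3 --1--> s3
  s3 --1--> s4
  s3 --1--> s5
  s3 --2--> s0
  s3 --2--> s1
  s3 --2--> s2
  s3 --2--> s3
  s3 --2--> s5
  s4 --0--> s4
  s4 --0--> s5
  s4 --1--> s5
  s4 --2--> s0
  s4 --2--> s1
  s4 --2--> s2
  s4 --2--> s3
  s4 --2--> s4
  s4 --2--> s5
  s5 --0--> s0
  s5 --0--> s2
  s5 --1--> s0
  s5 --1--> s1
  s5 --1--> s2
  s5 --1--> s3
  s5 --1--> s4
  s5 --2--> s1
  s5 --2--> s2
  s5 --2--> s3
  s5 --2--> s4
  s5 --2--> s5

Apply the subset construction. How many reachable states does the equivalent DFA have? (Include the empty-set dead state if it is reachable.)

6

Start state of the DFA: {s0}.
{s0} --0--> {s0,s2,s3,s5}  [new]
{s0} --1--> {s0,s1,s2,s3,s4,s5}  [new]
{s0} --2--> {s0,s1,s2}  [new]
{s0,s2,s3,s5} --0--> {s0,s1,s2,s3,s5}  [new]
{s0,s2,s3,s5} --1--> {s0,s1,s2,s3,s4,s5}  [seen]
{s0,s2,s3,s5} --2--> {s0,s1,s2,s3,s4,s5}  [seen]
{s0,s1,s2,s3,s4,s5} --0--> {s0,s1,s2,s3,s4,s5}  [seen]
{s0,s1,s2,s3,s4,s5} --1--> {s0,s1,s2,s3,s4,s5}  [seen]
{s0,s1,s2,s3,s4,s5} --2--> {s0,s1,s2,s3,s4,s5}  [seen]
{s0,s1,s2} --0--> {s0,s2,s3,s5}  [seen]
{s0,s1,s2} --1--> {s0,s1,s2,s3,s4,s5}  [seen]
{s0,s1,s2} --2--> {s0,s1,s2,s3,s4}  [new]
{s0,s1,s2,s3,s5} --0--> {s0,s1,s2,s3,s5}  [seen]
{s0,s1,s2,s3,s5} --1--> {s0,s1,s2,s3,s4,s5}  [seen]
{s0,s1,s2,s3,s5} --2--> {s0,s1,s2,s3,s4,s5}  [seen]
{s0,s1,s2,s3,s4} --0--> {s0,s1,s2,s3,s4,s5}  [seen]
{s0,s1,s2,s3,s4} --1--> {s0,s1,s2,s3,s4,s5}  [seen]
{s0,s1,s2,s3,s4} --2--> {s0,s1,s2,s3,s4,s5}  [seen]
Reachable DFA states: {s0}, {s0,s2,s3,s5}, {s0,s1,s2,s3,s4,s5}, {s0,s1,s2}, {s0,s1,s2,s3,s5}, {s0,s1,s2,s3,s4}.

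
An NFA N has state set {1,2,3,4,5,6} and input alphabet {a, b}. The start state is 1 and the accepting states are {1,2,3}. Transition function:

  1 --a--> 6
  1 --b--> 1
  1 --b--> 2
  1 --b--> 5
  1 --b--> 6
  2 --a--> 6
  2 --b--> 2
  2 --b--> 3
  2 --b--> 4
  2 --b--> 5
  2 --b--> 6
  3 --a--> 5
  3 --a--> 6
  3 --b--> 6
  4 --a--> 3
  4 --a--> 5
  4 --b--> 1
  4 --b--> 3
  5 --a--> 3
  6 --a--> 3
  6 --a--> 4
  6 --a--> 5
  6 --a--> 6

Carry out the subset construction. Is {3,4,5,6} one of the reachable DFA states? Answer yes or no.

Start state of the DFA: {1}.
{1} --a--> {6}  [new]
{1} --b--> {1,2,5,6}  [new]
{6} --a--> {3,4,5,6}  [new]
{6} --b--> ∅  [new]
{1,2,5,6} --a--> {3,4,5,6}  [seen]
{1,2,5,6} --b--> {1,2,3,4,5,6}  [new]
{3,4,5,6} --a--> {3,4,5,6}  [seen]
{3,4,5,6} --b--> {1,3,6}  [new]
∅ --a--> ∅  [seen]
∅ --b--> ∅  [seen]
{1,2,3,4,5,6} --a--> {3,4,5,6}  [seen]
{1,2,3,4,5,6} --b--> {1,2,3,4,5,6}  [seen]
{1,3,6} --a--> {3,4,5,6}  [seen]
{1,3,6} --b--> {1,2,5,6}  [seen]
Reachable DFA states: {1}, {6}, {1,2,5,6}, {3,4,5,6}, ∅, {1,2,3,4,5,6}, {1,3,6}.
{3,4,5,6} is among them.

yes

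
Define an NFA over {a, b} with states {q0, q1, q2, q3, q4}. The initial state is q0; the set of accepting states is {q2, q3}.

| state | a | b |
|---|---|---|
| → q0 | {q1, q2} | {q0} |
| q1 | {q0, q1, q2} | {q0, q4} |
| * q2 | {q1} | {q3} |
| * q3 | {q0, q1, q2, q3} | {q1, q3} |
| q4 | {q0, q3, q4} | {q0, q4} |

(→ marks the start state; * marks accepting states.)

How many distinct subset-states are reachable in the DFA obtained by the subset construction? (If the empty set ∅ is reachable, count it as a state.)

Start state of the DFA: {q0}.
{q0} --a--> {q1, q2}  [new]
{q0} --b--> {q0}  [seen]
{q1, q2} --a--> {q0, q1, q2}  [new]
{q1, q2} --b--> {q0, q3, q4}  [new]
{q0, q1, q2} --a--> {q0, q1, q2}  [seen]
{q0, q1, q2} --b--> {q0, q3, q4}  [seen]
{q0, q3, q4} --a--> {q0, q1, q2, q3, q4}  [new]
{q0, q3, q4} --b--> {q0, q1, q3, q4}  [new]
{q0, q1, q2, q3, q4} --a--> {q0, q1, q2, q3, q4}  [seen]
{q0, q1, q2, q3, q4} --b--> {q0, q1, q3, q4}  [seen]
{q0, q1, q3, q4} --a--> {q0, q1, q2, q3, q4}  [seen]
{q0, q1, q3, q4} --b--> {q0, q1, q3, q4}  [seen]
Reachable DFA states: {q0}, {q1, q2}, {q0, q1, q2}, {q0, q3, q4}, {q0, q1, q2, q3, q4}, {q0, q1, q3, q4}.

6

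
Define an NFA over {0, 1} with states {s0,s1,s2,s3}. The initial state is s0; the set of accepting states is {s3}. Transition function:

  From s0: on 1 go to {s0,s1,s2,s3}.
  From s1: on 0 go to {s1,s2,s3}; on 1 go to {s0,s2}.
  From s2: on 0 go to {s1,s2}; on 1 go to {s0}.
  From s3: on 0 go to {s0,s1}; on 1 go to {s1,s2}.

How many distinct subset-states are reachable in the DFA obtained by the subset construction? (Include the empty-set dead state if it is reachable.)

3

Start state of the DFA: {s0}.
{s0} --0--> ∅  [new]
{s0} --1--> {s0,s1,s2,s3}  [new]
∅ --0--> ∅  [seen]
∅ --1--> ∅  [seen]
{s0,s1,s2,s3} --0--> {s0,s1,s2,s3}  [seen]
{s0,s1,s2,s3} --1--> {s0,s1,s2,s3}  [seen]
Reachable DFA states: {s0}, ∅, {s0,s1,s2,s3}.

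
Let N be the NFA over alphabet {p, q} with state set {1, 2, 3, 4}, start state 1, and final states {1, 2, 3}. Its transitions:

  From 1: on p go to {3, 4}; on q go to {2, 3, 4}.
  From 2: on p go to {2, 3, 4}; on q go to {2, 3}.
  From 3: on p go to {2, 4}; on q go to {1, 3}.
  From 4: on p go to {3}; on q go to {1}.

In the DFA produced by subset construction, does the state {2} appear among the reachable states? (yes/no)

Start state of the DFA: {1}.
{1} --p--> {3, 4}  [new]
{1} --q--> {2, 3, 4}  [new]
{3, 4} --p--> {2, 3, 4}  [seen]
{3, 4} --q--> {1, 3}  [new]
{2, 3, 4} --p--> {2, 3, 4}  [seen]
{2, 3, 4} --q--> {1, 2, 3}  [new]
{1, 3} --p--> {2, 3, 4}  [seen]
{1, 3} --q--> {1, 2, 3, 4}  [new]
{1, 2, 3} --p--> {2, 3, 4}  [seen]
{1, 2, 3} --q--> {1, 2, 3, 4}  [seen]
{1, 2, 3, 4} --p--> {2, 3, 4}  [seen]
{1, 2, 3, 4} --q--> {1, 2, 3, 4}  [seen]
Reachable DFA states: {1}, {3, 4}, {2, 3, 4}, {1, 3}, {1, 2, 3}, {1, 2, 3, 4}.
{2} is not among them.

no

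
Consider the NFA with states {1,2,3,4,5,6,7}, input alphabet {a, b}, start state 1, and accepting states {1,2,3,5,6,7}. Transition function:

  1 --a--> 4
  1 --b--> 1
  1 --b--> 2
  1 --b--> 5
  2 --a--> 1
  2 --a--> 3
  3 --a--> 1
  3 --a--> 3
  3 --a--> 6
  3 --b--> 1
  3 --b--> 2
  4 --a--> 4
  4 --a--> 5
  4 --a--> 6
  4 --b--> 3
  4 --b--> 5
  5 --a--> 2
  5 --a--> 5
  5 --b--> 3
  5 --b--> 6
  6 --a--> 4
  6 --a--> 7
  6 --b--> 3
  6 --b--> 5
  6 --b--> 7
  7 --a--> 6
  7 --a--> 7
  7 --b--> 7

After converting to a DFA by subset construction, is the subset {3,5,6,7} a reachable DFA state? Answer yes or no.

Start state of the DFA: {1}.
{1} --a--> {4}  [new]
{1} --b--> {1,2,5}  [new]
{4} --a--> {4,5,6}  [new]
{4} --b--> {3,5}  [new]
{1,2,5} --a--> {1,2,3,4,5}  [new]
{1,2,5} --b--> {1,2,3,5,6}  [new]
{4,5,6} --a--> {2,4,5,6,7}  [new]
{4,5,6} --b--> {3,5,6,7}  [new]
{3,5} --a--> {1,2,3,5,6}  [seen]
{3,5} --b--> {1,2,3,6}  [new]
{1,2,3,4,5} --a--> {1,2,3,4,5,6}  [new]
{1,2,3,4,5} --b--> {1,2,3,5,6}  [seen]
{1,2,3,5,6} --a--> {1,2,3,4,5,6,7}  [new]
{1,2,3,5,6} --b--> {1,2,3,5,6,7}  [new]
{2,4,5,6,7} --a--> {1,2,3,4,5,6,7}  [seen]
{2,4,5,6,7} --b--> {3,5,6,7}  [seen]
{3,5,6,7} --a--> {1,2,3,4,5,6,7}  [seen]
{3,5,6,7} --b--> {1,2,3,5,6,7}  [seen]
{1,2,3,6} --a--> {1,3,4,6,7}  [new]
{1,2,3,6} --b--> {1,2,3,5,7}  [new]
{1,2,3,4,5,6} --a--> {1,2,3,4,5,6,7}  [seen]
{1,2,3,4,5,6} --b--> {1,2,3,5,6,7}  [seen]
{1,2,3,4,5,6,7} --a--> {1,2,3,4,5,6,7}  [seen]
{1,2,3,4,5,6,7} --b--> {1,2,3,5,6,7}  [seen]
{1,2,3,5,6,7} --a--> {1,2,3,4,5,6,7}  [seen]
{1,2,3,5,6,7} --b--> {1,2,3,5,6,7}  [seen]
{1,3,4,6,7} --a--> {1,3,4,5,6,7}  [new]
{1,3,4,6,7} --b--> {1,2,3,5,7}  [seen]
{1,2,3,5,7} --a--> {1,2,3,4,5,6,7}  [seen]
{1,2,3,5,7} --b--> {1,2,3,5,6,7}  [seen]
{1,3,4,5,6,7} --a--> {1,2,3,4,5,6,7}  [seen]
{1,3,4,5,6,7} --b--> {1,2,3,5,6,7}  [seen]
Reachable DFA states: {1}, {4}, {1,2,5}, {4,5,6}, {3,5}, {1,2,3,4,5}, {1,2,3,5,6}, {2,4,5,6,7}, {3,5,6,7}, {1,2,3,6}, {1,2,3,4,5,6}, {1,2,3,4,5,6,7}, {1,2,3,5,6,7}, {1,3,4,6,7}, {1,2,3,5,7}, {1,3,4,5,6,7}.
{3,5,6,7} is among them.

yes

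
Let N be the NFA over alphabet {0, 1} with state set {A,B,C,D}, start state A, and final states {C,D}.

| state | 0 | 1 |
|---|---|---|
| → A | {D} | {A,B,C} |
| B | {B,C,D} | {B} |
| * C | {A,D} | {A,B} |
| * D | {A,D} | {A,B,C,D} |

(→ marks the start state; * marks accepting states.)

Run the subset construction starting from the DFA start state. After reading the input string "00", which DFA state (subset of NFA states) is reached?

Start: {A}.
δ(A,0) = {D}.
Union: {D}.
After 0: {D}.
δ(D,0) = {A,D}.
Union: {A,D}.
After 0: {A,D}.

{A,D}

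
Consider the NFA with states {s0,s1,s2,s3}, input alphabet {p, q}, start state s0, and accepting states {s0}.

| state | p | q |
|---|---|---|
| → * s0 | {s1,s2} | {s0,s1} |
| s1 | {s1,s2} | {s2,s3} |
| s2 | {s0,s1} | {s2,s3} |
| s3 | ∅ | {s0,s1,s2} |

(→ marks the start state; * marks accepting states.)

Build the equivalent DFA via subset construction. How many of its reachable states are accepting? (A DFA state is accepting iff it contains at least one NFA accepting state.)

4

Start state of the DFA: {s0}.
{s0} --p--> {s1,s2}  [new]
{s0} --q--> {s0,s1}  [new]
{s1,s2} --p--> {s0,s1,s2}  [new]
{s1,s2} --q--> {s2,s3}  [new]
{s0,s1} --p--> {s1,s2}  [seen]
{s0,s1} --q--> {s0,s1,s2,s3}  [new]
{s0,s1,s2} --p--> {s0,s1,s2}  [seen]
{s0,s1,s2} --q--> {s0,s1,s2,s3}  [seen]
{s2,s3} --p--> {s0,s1}  [seen]
{s2,s3} --q--> {s0,s1,s2,s3}  [seen]
{s0,s1,s2,s3} --p--> {s0,s1,s2}  [seen]
{s0,s1,s2,s3} --q--> {s0,s1,s2,s3}  [seen]
Reachable DFA states: {s0}, {s1,s2}, {s0,s1}, {s0,s1,s2}, {s2,s3}, {s0,s1,s2,s3}.
Accepting DFA states (contain an NFA accepting state): {s0}, {s0,s1}, {s0,s1,s2}, {s0,s1,s2,s3}.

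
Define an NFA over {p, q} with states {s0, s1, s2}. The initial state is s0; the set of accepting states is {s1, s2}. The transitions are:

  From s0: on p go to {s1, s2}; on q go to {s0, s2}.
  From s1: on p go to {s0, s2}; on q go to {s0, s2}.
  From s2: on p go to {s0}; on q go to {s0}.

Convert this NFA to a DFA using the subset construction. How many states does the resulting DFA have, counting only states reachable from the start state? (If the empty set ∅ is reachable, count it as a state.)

4

Start state of the DFA: {s0}.
{s0} --p--> {s1, s2}  [new]
{s0} --q--> {s0, s2}  [new]
{s1, s2} --p--> {s0, s2}  [seen]
{s1, s2} --q--> {s0, s2}  [seen]
{s0, s2} --p--> {s0, s1, s2}  [new]
{s0, s2} --q--> {s0, s2}  [seen]
{s0, s1, s2} --p--> {s0, s1, s2}  [seen]
{s0, s1, s2} --q--> {s0, s2}  [seen]
Reachable DFA states: {s0}, {s1, s2}, {s0, s2}, {s0, s1, s2}.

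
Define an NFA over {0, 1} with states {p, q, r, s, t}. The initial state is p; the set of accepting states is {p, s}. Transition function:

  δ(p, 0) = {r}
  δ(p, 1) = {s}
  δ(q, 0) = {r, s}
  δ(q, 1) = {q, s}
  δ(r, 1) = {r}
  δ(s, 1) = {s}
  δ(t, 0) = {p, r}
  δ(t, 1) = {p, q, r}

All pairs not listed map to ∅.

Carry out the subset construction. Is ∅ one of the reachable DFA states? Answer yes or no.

yes

Start state of the DFA: {p}.
{p} --0--> {r}  [new]
{p} --1--> {s}  [new]
{r} --0--> ∅  [new]
{r} --1--> {r}  [seen]
{s} --0--> ∅  [seen]
{s} --1--> {s}  [seen]
∅ --0--> ∅  [seen]
∅ --1--> ∅  [seen]
Reachable DFA states: {p}, {r}, {s}, ∅.
∅ is among them.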